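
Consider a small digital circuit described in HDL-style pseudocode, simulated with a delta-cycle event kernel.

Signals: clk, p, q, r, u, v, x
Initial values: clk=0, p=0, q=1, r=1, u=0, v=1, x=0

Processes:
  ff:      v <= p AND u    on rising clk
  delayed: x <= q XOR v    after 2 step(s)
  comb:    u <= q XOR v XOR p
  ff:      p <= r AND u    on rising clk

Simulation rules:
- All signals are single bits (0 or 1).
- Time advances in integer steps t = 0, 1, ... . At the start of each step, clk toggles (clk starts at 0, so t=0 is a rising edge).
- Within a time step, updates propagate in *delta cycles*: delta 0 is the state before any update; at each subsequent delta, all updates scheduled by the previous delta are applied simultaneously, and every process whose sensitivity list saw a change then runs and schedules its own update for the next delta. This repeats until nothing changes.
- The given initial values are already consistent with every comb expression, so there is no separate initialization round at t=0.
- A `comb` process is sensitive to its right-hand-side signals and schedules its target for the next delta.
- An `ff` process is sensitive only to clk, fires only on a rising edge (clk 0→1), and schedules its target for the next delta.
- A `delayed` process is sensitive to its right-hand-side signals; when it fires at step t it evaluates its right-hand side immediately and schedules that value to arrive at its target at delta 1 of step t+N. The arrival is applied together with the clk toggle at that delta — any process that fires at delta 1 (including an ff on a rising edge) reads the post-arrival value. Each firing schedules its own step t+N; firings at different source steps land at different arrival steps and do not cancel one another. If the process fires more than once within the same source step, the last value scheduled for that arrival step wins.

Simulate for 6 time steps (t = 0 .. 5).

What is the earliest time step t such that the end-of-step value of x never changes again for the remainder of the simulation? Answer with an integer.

2

t0.Δ0 p=0 u=0 q=1 clk=0 x=0 v=1 r=1
t0.Δ1 p=0 u=0 q=1 clk=1 x=0 v=1 r=1
t0.Δ2 p=0 u=0 q=1 clk=1 x=0 v=0 r=1
t0.Δ3 p=0 u=1 q=1 clk=1 x=0 v=0 r=1
t1.Δ0 p=0 u=1 q=1 clk=1 x=0 v=0 r=1
t1.Δ1 p=0 u=1 q=1 clk=0 x=0 v=0 r=1
t2.Δ0 p=0 u=1 q=1 clk=0 x=0 v=0 r=1
t2.Δ1 p=0 u=1 q=1 clk=1 x=1 v=0 r=1
t2.Δ2 p=1 u=1 q=1 clk=1 x=1 v=0 r=1
t2.Δ3 p=1 u=0 q=1 clk=1 x=1 v=0 r=1
t3.Δ0 p=1 u=0 q=1 clk=1 x=1 v=0 r=1
t3.Δ1 p=1 u=0 q=1 clk=0 x=1 v=0 r=1
t4.Δ0 p=1 u=0 q=1 clk=0 x=1 v=0 r=1
t4.Δ1 p=1 u=0 q=1 clk=1 x=1 v=0 r=1
t4.Δ2 p=0 u=0 q=1 clk=1 x=1 v=0 r=1
t4.Δ3 p=0 u=1 q=1 clk=1 x=1 v=0 r=1
t5.Δ0 p=0 u=1 q=1 clk=1 x=1 v=0 r=1
t5.Δ1 p=0 u=1 q=1 clk=0 x=1 v=0 r=1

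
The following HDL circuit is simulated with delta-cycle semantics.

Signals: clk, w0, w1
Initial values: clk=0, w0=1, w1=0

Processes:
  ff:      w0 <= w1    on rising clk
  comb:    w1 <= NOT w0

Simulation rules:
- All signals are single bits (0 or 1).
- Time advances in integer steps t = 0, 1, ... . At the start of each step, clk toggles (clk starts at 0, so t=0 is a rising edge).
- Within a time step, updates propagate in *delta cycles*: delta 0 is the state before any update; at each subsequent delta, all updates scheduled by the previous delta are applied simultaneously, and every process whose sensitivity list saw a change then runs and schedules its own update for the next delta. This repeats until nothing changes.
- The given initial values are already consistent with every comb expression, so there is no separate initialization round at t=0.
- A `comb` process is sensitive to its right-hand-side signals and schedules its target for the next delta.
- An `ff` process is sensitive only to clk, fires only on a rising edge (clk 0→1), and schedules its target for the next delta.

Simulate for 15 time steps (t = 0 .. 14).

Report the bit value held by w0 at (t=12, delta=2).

0

t=0 Δ0: clk=0 w0=1 w1=0
  Δ1: clk:0→1
  Δ2: w0:1→0
  Δ3: w1:0→1
  (3Δ to stable)
t=1 Δ0: clk=1 w0=0 w1=1
  Δ1: clk:1→0
  (1Δ to stable)
t=2 Δ0: clk=0 w0=0 w1=1
  Δ1: clk:0→1
  Δ2: w0:0→1
  Δ3: w1:1→0
  (3Δ to stable)
t=3 Δ0: clk=1 w0=1 w1=0
  Δ1: clk:1→0
  (1Δ to stable)
t=4 Δ0: clk=0 w0=1 w1=0
  Δ1: clk:0→1
  Δ2: w0:1→0
  Δ3: w1:0→1
  (3Δ to stable)
t=5 Δ0: clk=1 w0=0 w1=1
  Δ1: clk:1→0
  (1Δ to stable)
t=6 Δ0: clk=0 w0=0 w1=1
  Δ1: clk:0→1
  Δ2: w0:0→1
  Δ3: w1:1→0
  (3Δ to stable)
t=7 Δ0: clk=1 w0=1 w1=0
  Δ1: clk:1→0
  (1Δ to stable)
t=8 Δ0: clk=0 w0=1 w1=0
  Δ1: clk:0→1
  Δ2: w0:1→0
  Δ3: w1:0→1
  (3Δ to stable)
t=9 Δ0: clk=1 w0=0 w1=1
  Δ1: clk:1→0
  (1Δ to stable)
t=10 Δ0: clk=0 w0=0 w1=1
  Δ1: clk:0→1
  Δ2: w0:0→1
  Δ3: w1:1→0
  (3Δ to stable)
t=11 Δ0: clk=1 w0=1 w1=0
  Δ1: clk:1→0
  (1Δ to stable)
t=12 Δ0: clk=0 w0=1 w1=0
  Δ1: clk:0→1
  Δ2: w0:1→0
  Δ3: w1:0→1
  (3Δ to stable)
t=13 Δ0: clk=1 w0=0 w1=1
  Δ1: clk:1→0
  (1Δ to stable)
t=14 Δ0: clk=0 w0=0 w1=1
  Δ1: clk:0→1
  Δ2: w0:0→1
  Δ3: w1:1→0
  (3Δ to stable)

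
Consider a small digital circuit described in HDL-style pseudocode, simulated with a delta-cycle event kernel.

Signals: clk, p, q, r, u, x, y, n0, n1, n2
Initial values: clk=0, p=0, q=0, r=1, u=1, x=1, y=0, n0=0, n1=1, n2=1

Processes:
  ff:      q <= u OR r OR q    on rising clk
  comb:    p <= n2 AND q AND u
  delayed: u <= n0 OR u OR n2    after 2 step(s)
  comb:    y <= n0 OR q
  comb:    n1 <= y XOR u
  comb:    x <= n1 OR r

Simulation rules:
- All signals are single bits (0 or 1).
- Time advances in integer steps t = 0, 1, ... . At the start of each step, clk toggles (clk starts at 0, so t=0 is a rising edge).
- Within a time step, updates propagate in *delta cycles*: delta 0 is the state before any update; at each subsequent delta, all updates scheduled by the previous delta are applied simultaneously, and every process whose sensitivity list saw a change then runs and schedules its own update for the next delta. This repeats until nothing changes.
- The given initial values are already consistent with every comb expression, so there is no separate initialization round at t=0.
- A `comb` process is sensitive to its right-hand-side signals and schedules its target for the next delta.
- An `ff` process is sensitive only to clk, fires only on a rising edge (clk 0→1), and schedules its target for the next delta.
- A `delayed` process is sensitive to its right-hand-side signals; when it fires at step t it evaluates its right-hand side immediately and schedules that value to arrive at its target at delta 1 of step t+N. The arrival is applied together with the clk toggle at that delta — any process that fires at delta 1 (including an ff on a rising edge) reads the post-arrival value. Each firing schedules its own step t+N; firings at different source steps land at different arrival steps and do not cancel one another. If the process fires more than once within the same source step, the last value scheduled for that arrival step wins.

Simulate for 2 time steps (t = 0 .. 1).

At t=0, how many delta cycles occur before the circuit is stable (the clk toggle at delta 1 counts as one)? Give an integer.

t0.Δ0 y=0 q=0 n0=0 u=1 p=0 x=1 clk=0 n1=1 r=1 n2=1
t0.Δ1 y=0 q=0 n0=0 u=1 p=0 x=1 clk=1 n1=1 r=1 n2=1
t0.Δ2 y=0 q=1 n0=0 u=1 p=0 x=1 clk=1 n1=1 r=1 n2=1
t0.Δ3 y=1 q=1 n0=0 u=1 p=1 x=1 clk=1 n1=1 r=1 n2=1
t0.Δ4 y=1 q=1 n0=0 u=1 p=1 x=1 clk=1 n1=0 r=1 n2=1
t1.Δ0 y=1 q=1 n0=0 u=1 p=1 x=1 clk=1 n1=0 r=1 n2=1
t1.Δ1 y=1 q=1 n0=0 u=1 p=1 x=1 clk=0 n1=0 r=1 n2=1

4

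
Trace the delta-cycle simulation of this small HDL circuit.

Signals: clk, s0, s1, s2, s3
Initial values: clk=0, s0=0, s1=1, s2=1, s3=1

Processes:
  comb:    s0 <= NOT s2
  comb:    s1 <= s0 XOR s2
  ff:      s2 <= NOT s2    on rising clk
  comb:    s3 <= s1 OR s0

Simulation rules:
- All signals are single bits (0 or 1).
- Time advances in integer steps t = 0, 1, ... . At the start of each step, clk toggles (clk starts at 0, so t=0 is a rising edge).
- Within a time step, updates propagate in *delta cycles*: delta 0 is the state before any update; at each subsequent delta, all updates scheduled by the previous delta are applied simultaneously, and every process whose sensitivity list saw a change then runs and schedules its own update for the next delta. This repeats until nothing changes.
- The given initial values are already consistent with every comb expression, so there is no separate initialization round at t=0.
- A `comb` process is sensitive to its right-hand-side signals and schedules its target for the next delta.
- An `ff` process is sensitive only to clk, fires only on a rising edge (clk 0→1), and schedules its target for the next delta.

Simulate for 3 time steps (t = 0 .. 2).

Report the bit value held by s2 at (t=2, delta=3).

1

t=0 Δ0: s2=1 s3=1 s0=0 s1=1 clk=0
  Δ1: clk:0→1
  Δ2: s2:1→0
  Δ3: s0:0→1, s1:1→0
  Δ4: s1:0→1
  (4Δ to stable)
t=1 Δ0: s2=0 s3=1 s0=1 s1=1 clk=1
  Δ1: clk:1→0
  (1Δ to stable)
t=2 Δ0: s2=0 s3=1 s0=1 s1=1 clk=0
  Δ1: clk:0→1
  Δ2: s2:0→1
  Δ3: s0:1→0, s1:1→0
  Δ4: s3:1→0, s1:0→1
  Δ5: s3:0→1
  (5Δ to stable)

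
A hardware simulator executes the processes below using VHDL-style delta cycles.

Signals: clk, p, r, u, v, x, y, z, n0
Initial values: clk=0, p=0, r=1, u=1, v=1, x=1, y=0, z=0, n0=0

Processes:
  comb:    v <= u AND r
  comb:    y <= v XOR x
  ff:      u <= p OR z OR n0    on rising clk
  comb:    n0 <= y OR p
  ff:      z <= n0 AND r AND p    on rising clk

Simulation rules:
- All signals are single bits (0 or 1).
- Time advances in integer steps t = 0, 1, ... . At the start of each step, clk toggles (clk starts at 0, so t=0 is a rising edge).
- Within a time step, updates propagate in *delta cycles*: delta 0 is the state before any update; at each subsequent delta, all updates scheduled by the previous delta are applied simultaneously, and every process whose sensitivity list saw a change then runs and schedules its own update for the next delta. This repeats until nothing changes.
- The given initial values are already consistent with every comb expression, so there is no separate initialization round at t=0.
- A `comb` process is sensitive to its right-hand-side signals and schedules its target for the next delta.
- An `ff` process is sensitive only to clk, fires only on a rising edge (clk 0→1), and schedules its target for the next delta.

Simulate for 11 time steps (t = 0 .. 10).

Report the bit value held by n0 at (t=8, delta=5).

1

t0.Δ0 x=1 r=1 y=0 clk=0 z=0 p=0 u=1 n0=0 v=1
t0.Δ1 x=1 r=1 y=0 clk=1 z=0 p=0 u=1 n0=0 v=1
t0.Δ2 x=1 r=1 y=0 clk=1 z=0 p=0 u=0 n0=0 v=1
t0.Δ3 x=1 r=1 y=0 clk=1 z=0 p=0 u=0 n0=0 v=0
t0.Δ4 x=1 r=1 y=1 clk=1 z=0 p=0 u=0 n0=0 v=0
t0.Δ5 x=1 r=1 y=1 clk=1 z=0 p=0 u=0 n0=1 v=0
t1.Δ0 x=1 r=1 y=1 clk=1 z=0 p=0 u=0 n0=1 v=0
t1.Δ1 x=1 r=1 y=1 clk=0 z=0 p=0 u=0 n0=1 v=0
t2.Δ0 x=1 r=1 y=1 clk=0 z=0 p=0 u=0 n0=1 v=0
t2.Δ1 x=1 r=1 y=1 clk=1 z=0 p=0 u=0 n0=1 v=0
t2.Δ2 x=1 r=1 y=1 clk=1 z=0 p=0 u=1 n0=1 v=0
t2.Δ3 x=1 r=1 y=1 clk=1 z=0 p=0 u=1 n0=1 v=1
t2.Δ4 x=1 r=1 y=0 clk=1 z=0 p=0 u=1 n0=1 v=1
t2.Δ5 x=1 r=1 y=0 clk=1 z=0 p=0 u=1 n0=0 v=1
t3.Δ0 x=1 r=1 y=0 clk=1 z=0 p=0 u=1 n0=0 v=1
t3.Δ1 x=1 r=1 y=0 clk=0 z=0 p=0 u=1 n0=0 v=1
t4.Δ0 x=1 r=1 y=0 clk=0 z=0 p=0 u=1 n0=0 v=1
t4.Δ1 x=1 r=1 y=0 clk=1 z=0 p=0 u=1 n0=0 v=1
t4.Δ2 x=1 r=1 y=0 clk=1 z=0 p=0 u=0 n0=0 v=1
t4.Δ3 x=1 r=1 y=0 clk=1 z=0 p=0 u=0 n0=0 v=0
t4.Δ4 x=1 r=1 y=1 clk=1 z=0 p=0 u=0 n0=0 v=0
t4.Δ5 x=1 r=1 y=1 clk=1 z=0 p=0 u=0 n0=1 v=0
t5.Δ0 x=1 r=1 y=1 clk=1 z=0 p=0 u=0 n0=1 v=0
t5.Δ1 x=1 r=1 y=1 clk=0 z=0 p=0 u=0 n0=1 v=0
t6.Δ0 x=1 r=1 y=1 clk=0 z=0 p=0 u=0 n0=1 v=0
t6.Δ1 x=1 r=1 y=1 clk=1 z=0 p=0 u=0 n0=1 v=0
t6.Δ2 x=1 r=1 y=1 clk=1 z=0 p=0 u=1 n0=1 v=0
t6.Δ3 x=1 r=1 y=1 clk=1 z=0 p=0 u=1 n0=1 v=1
t6.Δ4 x=1 r=1 y=0 clk=1 z=0 p=0 u=1 n0=1 v=1
t6.Δ5 x=1 r=1 y=0 clk=1 z=0 p=0 u=1 n0=0 v=1
t7.Δ0 x=1 r=1 y=0 clk=1 z=0 p=0 u=1 n0=0 v=1
t7.Δ1 x=1 r=1 y=0 clk=0 z=0 p=0 u=1 n0=0 v=1
t8.Δ0 x=1 r=1 y=0 clk=0 z=0 p=0 u=1 n0=0 v=1
t8.Δ1 x=1 r=1 y=0 clk=1 z=0 p=0 u=1 n0=0 v=1
t8.Δ2 x=1 r=1 y=0 clk=1 z=0 p=0 u=0 n0=0 v=1
t8.Δ3 x=1 r=1 y=0 clk=1 z=0 p=0 u=0 n0=0 v=0
t8.Δ4 x=1 r=1 y=1 clk=1 z=0 p=0 u=0 n0=0 v=0
t8.Δ5 x=1 r=1 y=1 clk=1 z=0 p=0 u=0 n0=1 v=0
t9.Δ0 x=1 r=1 y=1 clk=1 z=0 p=0 u=0 n0=1 v=0
t9.Δ1 x=1 r=1 y=1 clk=0 z=0 p=0 u=0 n0=1 v=0
t10.Δ0 x=1 r=1 y=1 clk=0 z=0 p=0 u=0 n0=1 v=0
t10.Δ1 x=1 r=1 y=1 clk=1 z=0 p=0 u=0 n0=1 v=0
t10.Δ2 x=1 r=1 y=1 clk=1 z=0 p=0 u=1 n0=1 v=0
t10.Δ3 x=1 r=1 y=1 clk=1 z=0 p=0 u=1 n0=1 v=1
t10.Δ4 x=1 r=1 y=0 clk=1 z=0 p=0 u=1 n0=1 v=1
t10.Δ5 x=1 r=1 y=0 clk=1 z=0 p=0 u=1 n0=0 v=1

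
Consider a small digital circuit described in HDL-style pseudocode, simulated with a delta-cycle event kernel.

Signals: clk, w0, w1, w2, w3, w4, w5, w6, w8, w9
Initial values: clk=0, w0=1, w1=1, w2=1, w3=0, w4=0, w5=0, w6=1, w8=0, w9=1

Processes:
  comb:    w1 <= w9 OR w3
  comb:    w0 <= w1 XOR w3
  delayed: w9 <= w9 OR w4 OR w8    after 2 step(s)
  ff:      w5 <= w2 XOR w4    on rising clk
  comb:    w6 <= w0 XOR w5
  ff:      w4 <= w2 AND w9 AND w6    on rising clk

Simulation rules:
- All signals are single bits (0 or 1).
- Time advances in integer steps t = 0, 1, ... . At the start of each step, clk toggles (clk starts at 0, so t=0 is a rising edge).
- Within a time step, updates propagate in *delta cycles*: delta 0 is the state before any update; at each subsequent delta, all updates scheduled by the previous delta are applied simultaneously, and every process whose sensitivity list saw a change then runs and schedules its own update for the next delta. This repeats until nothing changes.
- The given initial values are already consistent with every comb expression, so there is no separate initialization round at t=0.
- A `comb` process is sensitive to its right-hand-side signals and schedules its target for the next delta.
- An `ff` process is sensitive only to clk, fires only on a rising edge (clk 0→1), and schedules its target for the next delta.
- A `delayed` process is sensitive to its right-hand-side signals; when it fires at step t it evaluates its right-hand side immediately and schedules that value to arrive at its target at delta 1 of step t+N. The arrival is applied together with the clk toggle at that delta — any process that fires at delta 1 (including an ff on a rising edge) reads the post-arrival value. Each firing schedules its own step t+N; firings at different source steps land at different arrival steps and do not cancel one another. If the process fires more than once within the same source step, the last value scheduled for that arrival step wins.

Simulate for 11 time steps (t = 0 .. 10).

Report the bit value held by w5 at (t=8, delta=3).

1

[bits: w0,w6,w5,w8,w4,w3,w9,w1,clk,w2]
t=0: Δ0=1100001101 Δ1=1100001111 Δ2=1110101111 Δ3=1010101111 | 3Δ
t=1: Δ0=1010101111 Δ1=1010101101 | 1Δ
t=2: Δ0=1010101101 Δ1=1010101111 Δ2=1000001111 Δ3=1100001111 | 3Δ
t=3: Δ0=1100001111 Δ1=1100001101 | 1Δ
t=4: Δ0=1100001101 Δ1=1100001111 Δ2=1110101111 Δ3=1010101111 | 3Δ
t=5: Δ0=1010101111 Δ1=1010101101 | 1Δ
t=6: Δ0=1010101101 Δ1=1010101111 Δ2=1000001111 Δ3=1100001111 | 3Δ
t=7: Δ0=1100001111 Δ1=1100001101 | 1Δ
t=8: Δ0=1100001101 Δ1=1100001111 Δ2=1110101111 Δ3=1010101111 | 3Δ
t=9: Δ0=1010101111 Δ1=1010101101 | 1Δ
t=10: Δ0=1010101101 Δ1=1010101111 Δ2=1000001111 Δ3=1100001111 | 3Δ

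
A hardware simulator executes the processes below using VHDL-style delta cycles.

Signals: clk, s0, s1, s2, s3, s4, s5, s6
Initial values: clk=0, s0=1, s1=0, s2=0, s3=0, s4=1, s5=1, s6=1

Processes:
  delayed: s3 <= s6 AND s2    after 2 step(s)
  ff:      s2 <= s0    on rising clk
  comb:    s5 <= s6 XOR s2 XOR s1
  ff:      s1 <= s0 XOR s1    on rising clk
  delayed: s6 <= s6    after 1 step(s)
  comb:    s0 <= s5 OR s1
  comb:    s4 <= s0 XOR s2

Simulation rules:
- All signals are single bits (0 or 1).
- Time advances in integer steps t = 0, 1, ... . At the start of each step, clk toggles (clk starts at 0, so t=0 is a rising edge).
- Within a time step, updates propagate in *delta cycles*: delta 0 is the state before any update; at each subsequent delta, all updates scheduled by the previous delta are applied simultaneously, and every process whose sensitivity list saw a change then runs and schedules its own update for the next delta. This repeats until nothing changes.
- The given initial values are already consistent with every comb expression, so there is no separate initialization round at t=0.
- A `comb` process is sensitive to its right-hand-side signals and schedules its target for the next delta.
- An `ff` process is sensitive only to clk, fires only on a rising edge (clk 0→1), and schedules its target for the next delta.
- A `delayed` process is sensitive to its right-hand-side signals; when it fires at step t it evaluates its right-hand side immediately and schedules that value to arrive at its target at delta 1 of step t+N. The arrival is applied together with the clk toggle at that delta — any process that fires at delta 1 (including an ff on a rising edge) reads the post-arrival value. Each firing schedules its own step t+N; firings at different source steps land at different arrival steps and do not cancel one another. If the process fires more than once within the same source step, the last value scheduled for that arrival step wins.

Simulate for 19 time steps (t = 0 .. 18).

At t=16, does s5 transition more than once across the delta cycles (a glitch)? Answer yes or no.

no

t=0 Δ0: s4=1 s2=0 s6=1 clk=0 s0=1 s3=0 s1=0 s5=1
  Δ1: clk:0→1
  Δ2: s2:0→1, s1:0→1
  Δ3: s4:1→0
  (3Δ to stable)
t=1 Δ0: s4=0 s2=1 s6=1 clk=1 s0=1 s3=0 s1=1 s5=1
  Δ1: clk:1→0
  (1Δ to stable)
t=2 Δ0: s4=0 s2=1 s6=1 clk=0 s0=1 s3=0 s1=1 s5=1
  Δ1: clk:0→1, s3:0→1
  Δ2: s1:1→0
  Δ3: s5:1→0
  Δ4: s0:1→0
  Δ5: s4:0→1
  (5Δ to stable)
t=3 Δ0: s4=1 s2=1 s6=1 clk=1 s0=0 s3=1 s1=0 s5=0
  Δ1: clk:1→0
  (1Δ to stable)
t=4 Δ0: s4=1 s2=1 s6=1 clk=0 s0=0 s3=1 s1=0 s5=0
  Δ1: clk:0→1
  Δ2: s2:1→0
  Δ3: s4:1→0, s5:0→1
  Δ4: s0:0→1
  Δ5: s4:0→1
  (5Δ to stable)
t=5 Δ0: s4=1 s2=0 s6=1 clk=1 s0=1 s3=1 s1=0 s5=1
  Δ1: clk:1→0
  (1Δ to stable)
t=6 Δ0: s4=1 s2=0 s6=1 clk=0 s0=1 s3=1 s1=0 s5=1
  Δ1: clk:0→1, s3:1→0
  Δ2: s2:0→1, s1:0→1
  Δ3: s4:1→0
  (3Δ to stable)
t=7 Δ0: s4=0 s2=1 s6=1 clk=1 s0=1 s3=0 s1=1 s5=1
  Δ1: clk:1→0
  (1Δ to stable)
t=8 Δ0: s4=0 s2=1 s6=1 clk=0 s0=1 s3=0 s1=1 s5=1
  Δ1: clk:0→1, s3:0→1
  Δ2: s1:1→0
  Δ3: s5:1→0
  Δ4: s0:1→0
  Δ5: s4:0→1
  (5Δ to stable)
t=9 Δ0: s4=1 s2=1 s6=1 clk=1 s0=0 s3=1 s1=0 s5=0
  Δ1: clk:1→0
  (1Δ to stable)
t=10 Δ0: s4=1 s2=1 s6=1 clk=0 s0=0 s3=1 s1=0 s5=0
  Δ1: clk:0→1
  Δ2: s2:1→0
  Δ3: s4:1→0, s5:0→1
  Δ4: s0:0→1
  Δ5: s4:0→1
  (5Δ to stable)
t=11 Δ0: s4=1 s2=0 s6=1 clk=1 s0=1 s3=1 s1=0 s5=1
  Δ1: clk:1→0
  (1Δ to stable)
t=12 Δ0: s4=1 s2=0 s6=1 clk=0 s0=1 s3=1 s1=0 s5=1
  Δ1: clk:0→1, s3:1→0
  Δ2: s2:0→1, s1:0→1
  Δ3: s4:1→0
  (3Δ to stable)
t=13 Δ0: s4=0 s2=1 s6=1 clk=1 s0=1 s3=0 s1=1 s5=1
  Δ1: clk:1→0
  (1Δ to stable)
t=14 Δ0: s4=0 s2=1 s6=1 clk=0 s0=1 s3=0 s1=1 s5=1
  Δ1: clk:0→1, s3:0→1
  Δ2: s1:1→0
  Δ3: s5:1→0
  Δ4: s0:1→0
  Δ5: s4:0→1
  (5Δ to stable)
t=15 Δ0: s4=1 s2=1 s6=1 clk=1 s0=0 s3=1 s1=0 s5=0
  Δ1: clk:1→0
  (1Δ to stable)
t=16 Δ0: s4=1 s2=1 s6=1 clk=0 s0=0 s3=1 s1=0 s5=0
  Δ1: clk:0→1
  Δ2: s2:1→0
  Δ3: s4:1→0, s5:0→1
  Δ4: s0:0→1
  Δ5: s4:0→1
  (5Δ to stable)
t=17 Δ0: s4=1 s2=0 s6=1 clk=1 s0=1 s3=1 s1=0 s5=1
  Δ1: clk:1→0
  (1Δ to stable)
t=18 Δ0: s4=1 s2=0 s6=1 clk=0 s0=1 s3=1 s1=0 s5=1
  Δ1: clk:0→1, s3:1→0
  Δ2: s2:0→1, s1:0→1
  Δ3: s4:1→0
  (3Δ to stable)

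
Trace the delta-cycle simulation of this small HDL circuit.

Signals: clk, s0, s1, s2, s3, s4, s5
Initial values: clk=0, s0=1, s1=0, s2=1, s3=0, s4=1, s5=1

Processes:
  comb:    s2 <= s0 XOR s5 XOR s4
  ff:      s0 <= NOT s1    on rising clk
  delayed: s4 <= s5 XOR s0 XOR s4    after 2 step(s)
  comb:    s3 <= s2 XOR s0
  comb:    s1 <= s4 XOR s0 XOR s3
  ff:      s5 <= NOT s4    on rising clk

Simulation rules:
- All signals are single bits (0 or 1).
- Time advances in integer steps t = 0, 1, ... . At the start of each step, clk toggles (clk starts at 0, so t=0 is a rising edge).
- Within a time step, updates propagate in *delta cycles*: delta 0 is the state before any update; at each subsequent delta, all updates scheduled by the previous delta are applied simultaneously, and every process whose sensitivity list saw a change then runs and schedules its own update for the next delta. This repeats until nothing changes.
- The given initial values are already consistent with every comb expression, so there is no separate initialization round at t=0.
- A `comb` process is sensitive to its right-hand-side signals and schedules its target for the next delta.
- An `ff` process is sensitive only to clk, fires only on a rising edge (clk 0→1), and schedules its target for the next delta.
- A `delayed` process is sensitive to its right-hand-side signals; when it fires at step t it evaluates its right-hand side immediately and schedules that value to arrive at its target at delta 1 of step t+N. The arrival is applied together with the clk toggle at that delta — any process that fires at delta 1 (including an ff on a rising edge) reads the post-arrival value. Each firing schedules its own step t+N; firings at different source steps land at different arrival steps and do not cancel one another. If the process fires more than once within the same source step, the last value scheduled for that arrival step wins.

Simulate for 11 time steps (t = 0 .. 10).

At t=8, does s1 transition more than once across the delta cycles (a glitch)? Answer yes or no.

[bits: s5,s3,s2,s0,s1,s4,clk]
t=0: Δ0=1011010 Δ1=1011011 Δ2=0011011 Δ3=0001011 Δ4=0101011 Δ5=0101111 | 5Δ
t=1: Δ0=0101111 Δ1=0101110 | 1Δ
t=2: Δ0=0101110 Δ1=0101101 Δ2=1110001 Δ3=1110101 | 3Δ
t=3: Δ0=1110101 Δ1=1110100 | 1Δ
t=4: Δ0=1110100 Δ1=1110111 Δ2=0100011 Δ3=0010011 Δ4=0110111 Δ5=0110011 | 5Δ
t=5: Δ0=0110011 Δ1=0110010 | 1Δ
t=6: Δ0=0110010 Δ1=0110011 Δ2=0111011 Δ3=0001111 Δ4=0101011 Δ5=0101111 | 5Δ
t=7: Δ0=0101111 Δ1=0101110 | 1Δ
t=8: Δ0=0101110 Δ1=0101101 Δ2=1110001 Δ3=1110101 | 3Δ
t=9: Δ0=1110101 Δ1=1110100 | 1Δ
t=10: Δ0=1110100 Δ1=1110111 Δ2=0100011 Δ3=0010011 Δ4=0110111 Δ5=0110011 | 5Δ

yes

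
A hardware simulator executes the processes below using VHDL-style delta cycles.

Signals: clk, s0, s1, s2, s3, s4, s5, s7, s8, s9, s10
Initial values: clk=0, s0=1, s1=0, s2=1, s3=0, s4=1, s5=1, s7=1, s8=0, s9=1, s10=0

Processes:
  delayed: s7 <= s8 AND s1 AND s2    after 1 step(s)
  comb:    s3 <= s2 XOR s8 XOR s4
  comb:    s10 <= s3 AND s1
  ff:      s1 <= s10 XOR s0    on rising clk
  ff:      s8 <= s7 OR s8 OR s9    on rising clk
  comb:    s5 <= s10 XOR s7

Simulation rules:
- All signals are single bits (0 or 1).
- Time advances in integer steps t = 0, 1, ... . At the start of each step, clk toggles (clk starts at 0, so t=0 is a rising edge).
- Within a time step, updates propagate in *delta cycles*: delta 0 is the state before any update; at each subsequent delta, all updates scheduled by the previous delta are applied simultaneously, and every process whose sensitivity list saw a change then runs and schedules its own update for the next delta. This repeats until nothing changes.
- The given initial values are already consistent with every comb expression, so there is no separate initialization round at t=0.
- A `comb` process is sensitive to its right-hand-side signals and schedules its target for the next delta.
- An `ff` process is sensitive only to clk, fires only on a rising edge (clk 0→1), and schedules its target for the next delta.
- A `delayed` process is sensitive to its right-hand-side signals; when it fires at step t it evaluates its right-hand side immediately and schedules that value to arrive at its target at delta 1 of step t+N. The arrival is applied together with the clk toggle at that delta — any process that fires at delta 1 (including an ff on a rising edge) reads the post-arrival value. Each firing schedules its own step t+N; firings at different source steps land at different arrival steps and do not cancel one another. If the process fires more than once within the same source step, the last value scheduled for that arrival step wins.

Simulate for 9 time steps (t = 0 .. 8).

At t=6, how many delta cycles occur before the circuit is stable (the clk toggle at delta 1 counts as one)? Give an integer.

t=0 Δ0: s3=0 s5=1 clk=0 s2=1 s10=0 s1=0 s8=0 s4=1 s9=1 s0=1 s7=1
  Δ1: clk:0→1
  Δ2: s1:0→1, s8:0→1
  Δ3: s3:0→1
  Δ4: s10:0→1
  Δ5: s5:1→0
  (5Δ to stable)
t=1 Δ0: s3=1 s5=0 clk=1 s2=1 s10=1 s1=1 s8=1 s4=1 s9=1 s0=1 s7=1
  Δ1: clk:1→0
  (1Δ to stable)
t=2 Δ0: s3=1 s5=0 clk=0 s2=1 s10=1 s1=1 s8=1 s4=1 s9=1 s0=1 s7=1
  Δ1: clk:0→1
  Δ2: s1:1→0
  Δ3: s10:1→0
  Δ4: s5:0→1
  (4Δ to stable)
t=3 Δ0: s3=1 s5=1 clk=1 s2=1 s10=0 s1=0 s8=1 s4=1 s9=1 s0=1 s7=1
  Δ1: clk:1→0, s7:1→0
  Δ2: s5:1→0
  (2Δ to stable)
t=4 Δ0: s3=1 s5=0 clk=0 s2=1 s10=0 s1=0 s8=1 s4=1 s9=1 s0=1 s7=0
  Δ1: clk:0→1
  Δ2: s1:0→1
  Δ3: s10:0→1
  Δ4: s5:0→1
  (4Δ to stable)
t=5 Δ0: s3=1 s5=1 clk=1 s2=1 s10=1 s1=1 s8=1 s4=1 s9=1 s0=1 s7=0
  Δ1: clk:1→0, s7:0→1
  Δ2: s5:1→0
  (2Δ to stable)
t=6 Δ0: s3=1 s5=0 clk=0 s2=1 s10=1 s1=1 s8=1 s4=1 s9=1 s0=1 s7=1
  Δ1: clk:0→1
  Δ2: s1:1→0
  Δ3: s10:1→0
  Δ4: s5:0→1
  (4Δ to stable)
t=7 Δ0: s3=1 s5=1 clk=1 s2=1 s10=0 s1=0 s8=1 s4=1 s9=1 s0=1 s7=1
  Δ1: clk:1→0, s7:1→0
  Δ2: s5:1→0
  (2Δ to stable)
t=8 Δ0: s3=1 s5=0 clk=0 s2=1 s10=0 s1=0 s8=1 s4=1 s9=1 s0=1 s7=0
  Δ1: clk:0→1
  Δ2: s1:0→1
  Δ3: s10:0→1
  Δ4: s5:0→1
  (4Δ to stable)

4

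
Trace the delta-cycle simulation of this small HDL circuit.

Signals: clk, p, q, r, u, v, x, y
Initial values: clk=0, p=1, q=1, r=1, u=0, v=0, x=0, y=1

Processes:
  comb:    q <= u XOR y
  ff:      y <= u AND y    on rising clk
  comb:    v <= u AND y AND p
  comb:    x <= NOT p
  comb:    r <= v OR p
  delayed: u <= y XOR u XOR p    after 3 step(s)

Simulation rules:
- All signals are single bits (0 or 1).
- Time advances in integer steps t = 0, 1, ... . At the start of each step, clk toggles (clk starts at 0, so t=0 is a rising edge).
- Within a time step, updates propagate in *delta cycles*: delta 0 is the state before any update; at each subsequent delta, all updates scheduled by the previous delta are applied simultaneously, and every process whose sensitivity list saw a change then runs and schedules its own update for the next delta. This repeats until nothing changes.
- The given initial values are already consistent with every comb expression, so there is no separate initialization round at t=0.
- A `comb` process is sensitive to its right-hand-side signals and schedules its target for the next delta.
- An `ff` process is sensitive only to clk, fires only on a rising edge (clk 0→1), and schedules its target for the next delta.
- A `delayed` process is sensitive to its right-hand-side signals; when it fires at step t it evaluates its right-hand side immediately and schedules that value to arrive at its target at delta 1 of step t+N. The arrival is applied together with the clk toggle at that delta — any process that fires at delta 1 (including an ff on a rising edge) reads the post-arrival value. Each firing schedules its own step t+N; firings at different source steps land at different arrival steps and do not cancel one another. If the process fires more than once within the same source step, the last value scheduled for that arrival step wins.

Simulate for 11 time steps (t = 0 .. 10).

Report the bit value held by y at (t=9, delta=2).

t=0 Δ0: p=1 r=1 y=1 x=0 q=1 u=0 clk=0 v=0
  Δ1: clk:0→1
  Δ2: y:1→0
  Δ3: q:1→0
  (3Δ to stable)
t=1 Δ0: p=1 r=1 y=0 x=0 q=0 u=0 clk=1 v=0
  Δ1: clk:1→0
  (1Δ to stable)
t=2 Δ0: p=1 r=1 y=0 x=0 q=0 u=0 clk=0 v=0
  Δ1: clk:0→1
  (1Δ to stable)
t=3 Δ0: p=1 r=1 y=0 x=0 q=0 u=0 clk=1 v=0
  Δ1: u:0→1, clk:1→0
  Δ2: q:0→1
  (2Δ to stable)
t=4 Δ0: p=1 r=1 y=0 x=0 q=1 u=1 clk=0 v=0
  Δ1: clk:0→1
  (1Δ to stable)
t=5 Δ0: p=1 r=1 y=0 x=0 q=1 u=1 clk=1 v=0
  Δ1: clk:1→0
  (1Δ to stable)
t=6 Δ0: p=1 r=1 y=0 x=0 q=1 u=1 clk=0 v=0
  Δ1: u:1→0, clk:0→1
  Δ2: q:1→0
  (2Δ to stable)
t=7 Δ0: p=1 r=1 y=0 x=0 q=0 u=0 clk=1 v=0
  Δ1: clk:1→0
  (1Δ to stable)
t=8 Δ0: p=1 r=1 y=0 x=0 q=0 u=0 clk=0 v=0
  Δ1: clk:0→1
  (1Δ to stable)
t=9 Δ0: p=1 r=1 y=0 x=0 q=0 u=0 clk=1 v=0
  Δ1: u:0→1, clk:1→0
  Δ2: q:0→1
  (2Δ to stable)
t=10 Δ0: p=1 r=1 y=0 x=0 q=1 u=1 clk=0 v=0
  Δ1: clk:0→1
  (1Δ to stable)

0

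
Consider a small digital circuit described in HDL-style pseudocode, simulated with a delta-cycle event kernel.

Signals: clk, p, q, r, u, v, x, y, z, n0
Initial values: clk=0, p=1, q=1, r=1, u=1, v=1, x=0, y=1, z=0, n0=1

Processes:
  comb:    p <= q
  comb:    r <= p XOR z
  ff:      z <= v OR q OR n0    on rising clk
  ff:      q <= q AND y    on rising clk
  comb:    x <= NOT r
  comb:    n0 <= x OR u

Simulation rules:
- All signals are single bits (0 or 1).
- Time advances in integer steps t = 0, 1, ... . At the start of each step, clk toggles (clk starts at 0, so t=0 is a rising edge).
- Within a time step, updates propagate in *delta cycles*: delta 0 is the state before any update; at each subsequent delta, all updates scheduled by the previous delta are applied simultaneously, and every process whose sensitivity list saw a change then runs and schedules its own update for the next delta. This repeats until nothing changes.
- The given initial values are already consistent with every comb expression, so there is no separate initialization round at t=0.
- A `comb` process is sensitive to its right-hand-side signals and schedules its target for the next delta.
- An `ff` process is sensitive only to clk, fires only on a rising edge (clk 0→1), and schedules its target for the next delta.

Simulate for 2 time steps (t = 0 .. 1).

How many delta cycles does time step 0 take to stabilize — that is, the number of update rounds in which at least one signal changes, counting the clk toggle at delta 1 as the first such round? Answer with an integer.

[bits: q,n0,p,y,v,x,u,z,clk,r]
t=0: Δ0=1111101001 Δ1=1111101011 Δ2=1111101111 Δ3=1111101110 Δ4=1111111110 | 4Δ
t=1: Δ0=1111111110 Δ1=1111111100 | 1Δ

4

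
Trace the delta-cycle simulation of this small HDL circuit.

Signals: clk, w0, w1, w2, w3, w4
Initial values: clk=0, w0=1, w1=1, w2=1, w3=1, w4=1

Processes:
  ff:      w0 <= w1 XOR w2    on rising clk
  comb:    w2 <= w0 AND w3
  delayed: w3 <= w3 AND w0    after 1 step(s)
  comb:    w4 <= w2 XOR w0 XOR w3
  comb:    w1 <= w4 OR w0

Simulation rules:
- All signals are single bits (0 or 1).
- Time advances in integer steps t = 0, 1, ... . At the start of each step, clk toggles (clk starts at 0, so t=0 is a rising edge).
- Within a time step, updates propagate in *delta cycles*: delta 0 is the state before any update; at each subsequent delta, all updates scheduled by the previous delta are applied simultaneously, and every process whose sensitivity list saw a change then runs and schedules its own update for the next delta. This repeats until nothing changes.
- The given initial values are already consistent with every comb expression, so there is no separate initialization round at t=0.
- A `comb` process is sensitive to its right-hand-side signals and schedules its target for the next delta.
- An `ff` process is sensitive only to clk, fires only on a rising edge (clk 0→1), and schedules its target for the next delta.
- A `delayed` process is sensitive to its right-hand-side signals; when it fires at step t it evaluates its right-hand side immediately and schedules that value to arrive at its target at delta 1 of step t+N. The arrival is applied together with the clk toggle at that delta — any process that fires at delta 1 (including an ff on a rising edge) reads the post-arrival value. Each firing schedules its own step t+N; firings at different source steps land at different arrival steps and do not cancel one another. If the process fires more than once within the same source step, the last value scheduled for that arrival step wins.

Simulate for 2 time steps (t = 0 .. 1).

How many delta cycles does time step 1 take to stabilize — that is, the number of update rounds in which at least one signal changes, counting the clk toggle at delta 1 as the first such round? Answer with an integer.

t0.Δ0 w0=1 w4=1 w1=1 w2=1 clk=0 w3=1
t0.Δ1 w0=1 w4=1 w1=1 w2=1 clk=1 w3=1
t0.Δ2 w0=0 w4=1 w1=1 w2=1 clk=1 w3=1
t0.Δ3 w0=0 w4=0 w1=1 w2=0 clk=1 w3=1
t0.Δ4 w0=0 w4=1 w1=0 w2=0 clk=1 w3=1
t0.Δ5 w0=0 w4=1 w1=1 w2=0 clk=1 w3=1
t1.Δ0 w0=0 w4=1 w1=1 w2=0 clk=1 w3=1
t1.Δ1 w0=0 w4=1 w1=1 w2=0 clk=0 w3=0
t1.Δ2 w0=0 w4=0 w1=1 w2=0 clk=0 w3=0
t1.Δ3 w0=0 w4=0 w1=0 w2=0 clk=0 w3=0

3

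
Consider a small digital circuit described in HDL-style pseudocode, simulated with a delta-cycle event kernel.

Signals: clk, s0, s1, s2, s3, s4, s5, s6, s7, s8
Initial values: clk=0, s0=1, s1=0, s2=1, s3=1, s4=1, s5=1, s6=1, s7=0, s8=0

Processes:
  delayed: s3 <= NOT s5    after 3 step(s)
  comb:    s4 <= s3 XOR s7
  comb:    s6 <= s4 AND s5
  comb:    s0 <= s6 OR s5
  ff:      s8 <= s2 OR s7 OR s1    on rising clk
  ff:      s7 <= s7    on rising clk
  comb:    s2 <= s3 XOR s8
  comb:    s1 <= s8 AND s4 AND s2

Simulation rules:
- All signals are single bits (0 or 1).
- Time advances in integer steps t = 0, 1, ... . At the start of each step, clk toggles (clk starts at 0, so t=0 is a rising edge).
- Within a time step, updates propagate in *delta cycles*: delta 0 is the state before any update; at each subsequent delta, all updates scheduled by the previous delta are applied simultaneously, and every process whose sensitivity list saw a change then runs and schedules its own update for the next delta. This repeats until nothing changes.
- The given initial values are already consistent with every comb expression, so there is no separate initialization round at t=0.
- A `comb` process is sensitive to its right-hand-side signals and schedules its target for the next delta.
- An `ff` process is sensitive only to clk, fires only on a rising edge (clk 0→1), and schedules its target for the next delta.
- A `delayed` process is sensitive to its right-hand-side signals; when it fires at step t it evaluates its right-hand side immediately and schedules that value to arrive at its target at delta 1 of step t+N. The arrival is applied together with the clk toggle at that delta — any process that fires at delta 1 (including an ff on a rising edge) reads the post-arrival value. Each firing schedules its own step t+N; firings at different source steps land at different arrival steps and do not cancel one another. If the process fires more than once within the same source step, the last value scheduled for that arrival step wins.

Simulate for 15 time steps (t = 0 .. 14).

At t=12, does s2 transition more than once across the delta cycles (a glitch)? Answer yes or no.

no

[bits: s2,s5,s1,s4,s0,s6,clk,s8,s3,s7]
t=0: Δ0=1101110010 Δ1=1101111010 Δ2=1101111110 Δ3=0111111110 Δ4=0101111110 | 4Δ
t=1: Δ0=0101111110 Δ1=0101110110 | 1Δ
t=2: Δ0=0101110110 Δ1=0101111110 Δ2=0101111010 Δ3=1101111010 | 3Δ
t=3: Δ0=1101111010 Δ1=1101110010 | 1Δ
t=4: Δ0=1101110010 Δ1=1101111010 Δ2=1101111110 Δ3=0111111110 Δ4=0101111110 | 4Δ
t=5: Δ0=0101111110 Δ1=0101110110 | 1Δ
t=6: Δ0=0101110110 Δ1=0101111110 Δ2=0101111010 Δ3=1101111010 | 3Δ
t=7: Δ0=1101111010 Δ1=1101110010 | 1Δ
t=8: Δ0=1101110010 Δ1=1101111010 Δ2=1101111110 Δ3=0111111110 Δ4=0101111110 | 4Δ
t=9: Δ0=0101111110 Δ1=0101110110 | 1Δ
t=10: Δ0=0101110110 Δ1=0101111110 Δ2=0101111010 Δ3=1101111010 | 3Δ
t=11: Δ0=1101111010 Δ1=1101110010 | 1Δ
t=12: Δ0=1101110010 Δ1=1101111010 Δ2=1101111110 Δ3=0111111110 Δ4=0101111110 | 4Δ
t=13: Δ0=0101111110 Δ1=0101110110 | 1Δ
t=14: Δ0=0101110110 Δ1=0101111110 Δ2=0101111010 Δ3=1101111010 | 3Δ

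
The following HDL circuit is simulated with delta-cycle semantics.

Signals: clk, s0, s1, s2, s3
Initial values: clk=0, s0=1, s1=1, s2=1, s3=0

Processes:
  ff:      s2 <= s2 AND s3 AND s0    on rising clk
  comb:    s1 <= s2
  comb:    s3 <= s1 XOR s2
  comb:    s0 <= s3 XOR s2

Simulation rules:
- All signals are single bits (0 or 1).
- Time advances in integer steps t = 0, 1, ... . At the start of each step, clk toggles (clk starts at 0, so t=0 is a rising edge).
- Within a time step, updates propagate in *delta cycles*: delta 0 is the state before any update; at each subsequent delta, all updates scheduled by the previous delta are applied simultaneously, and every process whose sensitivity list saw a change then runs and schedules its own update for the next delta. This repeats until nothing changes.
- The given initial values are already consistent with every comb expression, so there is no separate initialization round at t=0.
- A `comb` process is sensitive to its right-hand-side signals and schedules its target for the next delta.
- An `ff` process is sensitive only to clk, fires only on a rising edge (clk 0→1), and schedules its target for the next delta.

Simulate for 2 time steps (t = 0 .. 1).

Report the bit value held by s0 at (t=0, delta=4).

1

t0.Δ0 s0=1 clk=0 s1=1 s3=0 s2=1
t0.Δ1 s0=1 clk=1 s1=1 s3=0 s2=1
t0.Δ2 s0=1 clk=1 s1=1 s3=0 s2=0
t0.Δ3 s0=0 clk=1 s1=0 s3=1 s2=0
t0.Δ4 s0=1 clk=1 s1=0 s3=0 s2=0
t0.Δ5 s0=0 clk=1 s1=0 s3=0 s2=0
t1.Δ0 s0=0 clk=1 s1=0 s3=0 s2=0
t1.Δ1 s0=0 clk=0 s1=0 s3=0 s2=0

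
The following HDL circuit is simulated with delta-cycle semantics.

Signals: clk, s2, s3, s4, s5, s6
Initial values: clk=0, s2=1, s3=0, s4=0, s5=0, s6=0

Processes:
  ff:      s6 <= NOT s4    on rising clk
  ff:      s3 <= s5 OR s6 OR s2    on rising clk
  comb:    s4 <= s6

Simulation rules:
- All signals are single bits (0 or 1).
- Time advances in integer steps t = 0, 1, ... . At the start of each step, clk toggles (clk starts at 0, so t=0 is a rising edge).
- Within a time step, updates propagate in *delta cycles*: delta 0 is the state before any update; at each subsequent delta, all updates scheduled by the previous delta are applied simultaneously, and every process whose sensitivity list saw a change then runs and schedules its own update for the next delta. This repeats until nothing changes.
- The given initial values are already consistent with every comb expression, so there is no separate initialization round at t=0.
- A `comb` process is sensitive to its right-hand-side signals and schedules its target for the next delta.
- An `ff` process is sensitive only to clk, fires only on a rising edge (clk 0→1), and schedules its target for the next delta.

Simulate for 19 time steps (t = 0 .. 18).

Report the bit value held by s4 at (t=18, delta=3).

[bits: s4,clk,s6,s3,s5,s2]
t=0: Δ0=000001 Δ1=010001 Δ2=011101 Δ3=111101 | 3Δ
t=1: Δ0=111101 Δ1=101101 | 1Δ
t=2: Δ0=101101 Δ1=111101 Δ2=110101 Δ3=010101 | 3Δ
t=3: Δ0=010101 Δ1=000101 | 1Δ
t=4: Δ0=000101 Δ1=010101 Δ2=011101 Δ3=111101 | 3Δ
t=5: Δ0=111101 Δ1=101101 | 1Δ
t=6: Δ0=101101 Δ1=111101 Δ2=110101 Δ3=010101 | 3Δ
t=7: Δ0=010101 Δ1=000101 | 1Δ
t=8: Δ0=000101 Δ1=010101 Δ2=011101 Δ3=111101 | 3Δ
t=9: Δ0=111101 Δ1=101101 | 1Δ
t=10: Δ0=101101 Δ1=111101 Δ2=110101 Δ3=010101 | 3Δ
t=11: Δ0=010101 Δ1=000101 | 1Δ
t=12: Δ0=000101 Δ1=010101 Δ2=011101 Δ3=111101 | 3Δ
t=13: Δ0=111101 Δ1=101101 | 1Δ
t=14: Δ0=101101 Δ1=111101 Δ2=110101 Δ3=010101 | 3Δ
t=15: Δ0=010101 Δ1=000101 | 1Δ
t=16: Δ0=000101 Δ1=010101 Δ2=011101 Δ3=111101 | 3Δ
t=17: Δ0=111101 Δ1=101101 | 1Δ
t=18: Δ0=101101 Δ1=111101 Δ2=110101 Δ3=010101 | 3Δ

0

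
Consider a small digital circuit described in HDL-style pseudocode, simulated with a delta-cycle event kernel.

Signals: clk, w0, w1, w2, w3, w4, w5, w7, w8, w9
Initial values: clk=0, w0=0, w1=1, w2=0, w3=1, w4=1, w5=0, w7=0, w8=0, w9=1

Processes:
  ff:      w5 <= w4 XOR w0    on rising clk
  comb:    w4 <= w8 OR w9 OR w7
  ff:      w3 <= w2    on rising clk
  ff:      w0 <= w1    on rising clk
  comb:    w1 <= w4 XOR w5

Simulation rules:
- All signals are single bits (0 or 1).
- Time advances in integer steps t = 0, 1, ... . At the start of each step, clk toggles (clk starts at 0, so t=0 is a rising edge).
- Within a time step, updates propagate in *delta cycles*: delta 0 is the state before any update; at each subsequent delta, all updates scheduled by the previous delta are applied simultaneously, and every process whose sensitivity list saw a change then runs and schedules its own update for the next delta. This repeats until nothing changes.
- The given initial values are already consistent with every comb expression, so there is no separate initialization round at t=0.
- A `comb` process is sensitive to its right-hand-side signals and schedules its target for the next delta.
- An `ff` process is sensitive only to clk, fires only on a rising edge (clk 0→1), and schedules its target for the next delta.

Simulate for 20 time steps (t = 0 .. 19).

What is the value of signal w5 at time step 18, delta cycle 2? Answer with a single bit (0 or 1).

0

t0.Δ0 w5=0 w0=0 w9=1 w7=0 w4=1 w3=1 clk=0 w1=1 w2=0 w8=0
t0.Δ1 w5=0 w0=0 w9=1 w7=0 w4=1 w3=1 clk=1 w1=1 w2=0 w8=0
t0.Δ2 w5=1 w0=1 w9=1 w7=0 w4=1 w3=0 clk=1 w1=1 w2=0 w8=0
t0.Δ3 w5=1 w0=1 w9=1 w7=0 w4=1 w3=0 clk=1 w1=0 w2=0 w8=0
t1.Δ0 w5=1 w0=1 w9=1 w7=0 w4=1 w3=0 clk=1 w1=0 w2=0 w8=0
t1.Δ1 w5=1 w0=1 w9=1 w7=0 w4=1 w3=0 clk=0 w1=0 w2=0 w8=0
t2.Δ0 w5=1 w0=1 w9=1 w7=0 w4=1 w3=0 clk=0 w1=0 w2=0 w8=0
t2.Δ1 w5=1 w0=1 w9=1 w7=0 w4=1 w3=0 clk=1 w1=0 w2=0 w8=0
t2.Δ2 w5=0 w0=0 w9=1 w7=0 w4=1 w3=0 clk=1 w1=0 w2=0 w8=0
t2.Δ3 w5=0 w0=0 w9=1 w7=0 w4=1 w3=0 clk=1 w1=1 w2=0 w8=0
t3.Δ0 w5=0 w0=0 w9=1 w7=0 w4=1 w3=0 clk=1 w1=1 w2=0 w8=0
t3.Δ1 w5=0 w0=0 w9=1 w7=0 w4=1 w3=0 clk=0 w1=1 w2=0 w8=0
t4.Δ0 w5=0 w0=0 w9=1 w7=0 w4=1 w3=0 clk=0 w1=1 w2=0 w8=0
t4.Δ1 w5=0 w0=0 w9=1 w7=0 w4=1 w3=0 clk=1 w1=1 w2=0 w8=0
t4.Δ2 w5=1 w0=1 w9=1 w7=0 w4=1 w3=0 clk=1 w1=1 w2=0 w8=0
t4.Δ3 w5=1 w0=1 w9=1 w7=0 w4=1 w3=0 clk=1 w1=0 w2=0 w8=0
t5.Δ0 w5=1 w0=1 w9=1 w7=0 w4=1 w3=0 clk=1 w1=0 w2=0 w8=0
t5.Δ1 w5=1 w0=1 w9=1 w7=0 w4=1 w3=0 clk=0 w1=0 w2=0 w8=0
t6.Δ0 w5=1 w0=1 w9=1 w7=0 w4=1 w3=0 clk=0 w1=0 w2=0 w8=0
t6.Δ1 w5=1 w0=1 w9=1 w7=0 w4=1 w3=0 clk=1 w1=0 w2=0 w8=0
t6.Δ2 w5=0 w0=0 w9=1 w7=0 w4=1 w3=0 clk=1 w1=0 w2=0 w8=0
t6.Δ3 w5=0 w0=0 w9=1 w7=0 w4=1 w3=0 clk=1 w1=1 w2=0 w8=0
t7.Δ0 w5=0 w0=0 w9=1 w7=0 w4=1 w3=0 clk=1 w1=1 w2=0 w8=0
t7.Δ1 w5=0 w0=0 w9=1 w7=0 w4=1 w3=0 clk=0 w1=1 w2=0 w8=0
t8.Δ0 w5=0 w0=0 w9=1 w7=0 w4=1 w3=0 clk=0 w1=1 w2=0 w8=0
t8.Δ1 w5=0 w0=0 w9=1 w7=0 w4=1 w3=0 clk=1 w1=1 w2=0 w8=0
t8.Δ2 w5=1 w0=1 w9=1 w7=0 w4=1 w3=0 clk=1 w1=1 w2=0 w8=0
t8.Δ3 w5=1 w0=1 w9=1 w7=0 w4=1 w3=0 clk=1 w1=0 w2=0 w8=0
t9.Δ0 w5=1 w0=1 w9=1 w7=0 w4=1 w3=0 clk=1 w1=0 w2=0 w8=0
t9.Δ1 w5=1 w0=1 w9=1 w7=0 w4=1 w3=0 clk=0 w1=0 w2=0 w8=0
t10.Δ0 w5=1 w0=1 w9=1 w7=0 w4=1 w3=0 clk=0 w1=0 w2=0 w8=0
t10.Δ1 w5=1 w0=1 w9=1 w7=0 w4=1 w3=0 clk=1 w1=0 w2=0 w8=0
t10.Δ2 w5=0 w0=0 w9=1 w7=0 w4=1 w3=0 clk=1 w1=0 w2=0 w8=0
t10.Δ3 w5=0 w0=0 w9=1 w7=0 w4=1 w3=0 clk=1 w1=1 w2=0 w8=0
t11.Δ0 w5=0 w0=0 w9=1 w7=0 w4=1 w3=0 clk=1 w1=1 w2=0 w8=0
t11.Δ1 w5=0 w0=0 w9=1 w7=0 w4=1 w3=0 clk=0 w1=1 w2=0 w8=0
t12.Δ0 w5=0 w0=0 w9=1 w7=0 w4=1 w3=0 clk=0 w1=1 w2=0 w8=0
t12.Δ1 w5=0 w0=0 w9=1 w7=0 w4=1 w3=0 clk=1 w1=1 w2=0 w8=0
t12.Δ2 w5=1 w0=1 w9=1 w7=0 w4=1 w3=0 clk=1 w1=1 w2=0 w8=0
t12.Δ3 w5=1 w0=1 w9=1 w7=0 w4=1 w3=0 clk=1 w1=0 w2=0 w8=0
t13.Δ0 w5=1 w0=1 w9=1 w7=0 w4=1 w3=0 clk=1 w1=0 w2=0 w8=0
t13.Δ1 w5=1 w0=1 w9=1 w7=0 w4=1 w3=0 clk=0 w1=0 w2=0 w8=0
t14.Δ0 w5=1 w0=1 w9=1 w7=0 w4=1 w3=0 clk=0 w1=0 w2=0 w8=0
t14.Δ1 w5=1 w0=1 w9=1 w7=0 w4=1 w3=0 clk=1 w1=0 w2=0 w8=0
t14.Δ2 w5=0 w0=0 w9=1 w7=0 w4=1 w3=0 clk=1 w1=0 w2=0 w8=0
t14.Δ3 w5=0 w0=0 w9=1 w7=0 w4=1 w3=0 clk=1 w1=1 w2=0 w8=0
t15.Δ0 w5=0 w0=0 w9=1 w7=0 w4=1 w3=0 clk=1 w1=1 w2=0 w8=0
t15.Δ1 w5=0 w0=0 w9=1 w7=0 w4=1 w3=0 clk=0 w1=1 w2=0 w8=0
t16.Δ0 w5=0 w0=0 w9=1 w7=0 w4=1 w3=0 clk=0 w1=1 w2=0 w8=0
t16.Δ1 w5=0 w0=0 w9=1 w7=0 w4=1 w3=0 clk=1 w1=1 w2=0 w8=0
t16.Δ2 w5=1 w0=1 w9=1 w7=0 w4=1 w3=0 clk=1 w1=1 w2=0 w8=0
t16.Δ3 w5=1 w0=1 w9=1 w7=0 w4=1 w3=0 clk=1 w1=0 w2=0 w8=0
t17.Δ0 w5=1 w0=1 w9=1 w7=0 w4=1 w3=0 clk=1 w1=0 w2=0 w8=0
t17.Δ1 w5=1 w0=1 w9=1 w7=0 w4=1 w3=0 clk=0 w1=0 w2=0 w8=0
t18.Δ0 w5=1 w0=1 w9=1 w7=0 w4=1 w3=0 clk=0 w1=0 w2=0 w8=0
t18.Δ1 w5=1 w0=1 w9=1 w7=0 w4=1 w3=0 clk=1 w1=0 w2=0 w8=0
t18.Δ2 w5=0 w0=0 w9=1 w7=0 w4=1 w3=0 clk=1 w1=0 w2=0 w8=0
t18.Δ3 w5=0 w0=0 w9=1 w7=0 w4=1 w3=0 clk=1 w1=1 w2=0 w8=0
t19.Δ0 w5=0 w0=0 w9=1 w7=0 w4=1 w3=0 clk=1 w1=1 w2=0 w8=0
t19.Δ1 w5=0 w0=0 w9=1 w7=0 w4=1 w3=0 clk=0 w1=1 w2=0 w8=0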